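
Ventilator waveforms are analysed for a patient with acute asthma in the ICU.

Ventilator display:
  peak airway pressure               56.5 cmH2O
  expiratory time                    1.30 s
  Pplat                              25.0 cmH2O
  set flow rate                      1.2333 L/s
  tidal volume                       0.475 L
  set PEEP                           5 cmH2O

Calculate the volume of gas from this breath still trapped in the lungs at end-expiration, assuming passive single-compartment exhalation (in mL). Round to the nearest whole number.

R = (PIP − Pplat)/V̇ = (56.5 − 25.0) / 1.2333 = 31.5/1.2333 = 25.541 cmH2O·s/L.
C = Vt/(Pplat − PEEP) = 475.0 / (25.0 − 5) = 475.0/20.0 = 23.75 mL/cmH2O.
τ = R × C = 25.541 × 0.02375 L/cmH2O = 0.6066 s.
Fraction remaining = e^(−Te/τ) = e^(−1.30/0.6066) = 0.1173.
Trapped volume = 475.0 × 0.1173 = 55.718 mL.

56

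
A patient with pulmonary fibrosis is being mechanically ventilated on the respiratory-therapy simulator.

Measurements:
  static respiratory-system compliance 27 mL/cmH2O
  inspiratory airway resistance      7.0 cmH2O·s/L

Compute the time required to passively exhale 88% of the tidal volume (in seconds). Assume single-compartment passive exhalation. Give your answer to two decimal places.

τ = R × C = 7.0 × 27 mL/cmH2O = 7.0 × 0.027 L/cmH2O = 0.189 s.
Exhaled fraction f = 1 − e^(−t/τ) → t = −τ·ln(1 − f) = −0.189·ln(0.12) = 0.4007 s.

0.40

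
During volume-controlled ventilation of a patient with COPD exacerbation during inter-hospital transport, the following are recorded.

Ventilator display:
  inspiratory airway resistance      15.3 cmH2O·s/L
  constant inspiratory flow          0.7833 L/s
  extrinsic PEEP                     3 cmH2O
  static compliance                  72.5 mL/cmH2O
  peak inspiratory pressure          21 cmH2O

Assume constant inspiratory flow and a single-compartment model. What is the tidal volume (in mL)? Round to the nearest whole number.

436

Equation of motion (constant flow): PIP = Vt/C + R·V̇ + PEEP.
Vt/C = PIP − R·V̇ − PEEP = 21 − 11.984 − 3 = 6.016 cmH2O.
Vt = C × 6.016 = 72.5 × 6.016 = 436.16 mL.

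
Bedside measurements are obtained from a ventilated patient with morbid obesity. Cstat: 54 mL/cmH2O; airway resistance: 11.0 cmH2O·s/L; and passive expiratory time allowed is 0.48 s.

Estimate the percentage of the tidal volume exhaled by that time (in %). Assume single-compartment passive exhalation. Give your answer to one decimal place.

τ = R × C = 11.0 × 54 mL/cmH2O = 11.0 × 0.054 L/cmH2O = 0.594 s.
Passive exhalation: V(t)/V₀ = e^(−t/τ) = e^(−0.48/0.594) = 0.4457.
Fraction exhaled = 1 − 0.4457 = 0.5543 → 55.43%.

55.4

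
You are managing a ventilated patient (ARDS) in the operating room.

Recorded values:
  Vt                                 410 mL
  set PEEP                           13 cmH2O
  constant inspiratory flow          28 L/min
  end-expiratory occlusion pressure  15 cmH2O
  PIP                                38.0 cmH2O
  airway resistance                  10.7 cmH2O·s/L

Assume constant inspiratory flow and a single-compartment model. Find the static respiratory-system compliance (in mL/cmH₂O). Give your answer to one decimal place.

Flow: 28 L/min ÷ 60 = 0.4667 L/s.
Total PEEP = 15 cmH2O (set 13 + intrinsic 2); this is the baseline alveolar pressure.
Equation of motion (constant flow): PIP = Vt/C + R·V̇ + PEEP.
Vt/C = PIP − R·V̇ − PEEP = 38.0 − 10.7×0.4667 − 15 = 38.0 − 4.994 − 15 = 18.006 cmH2O.
C = Vt / 18.006 = 410 / 18.006 = 22.77 mL/cmH2O.

22.8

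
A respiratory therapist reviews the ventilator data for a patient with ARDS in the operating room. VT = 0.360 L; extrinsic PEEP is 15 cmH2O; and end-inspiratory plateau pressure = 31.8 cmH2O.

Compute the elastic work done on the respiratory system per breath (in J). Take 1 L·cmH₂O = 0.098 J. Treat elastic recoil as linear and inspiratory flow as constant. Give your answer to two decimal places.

0.30

Elastic work ≈ ½ × (Pplat − PEEP) × Vt = 0.5 × (31.8 − 15) × 0.360 L = 0.5 × 16.8 × 0.360 = 3.024 L·cmH2O.
× 0.098 J/(L·cmH2O) → 0.2964 J.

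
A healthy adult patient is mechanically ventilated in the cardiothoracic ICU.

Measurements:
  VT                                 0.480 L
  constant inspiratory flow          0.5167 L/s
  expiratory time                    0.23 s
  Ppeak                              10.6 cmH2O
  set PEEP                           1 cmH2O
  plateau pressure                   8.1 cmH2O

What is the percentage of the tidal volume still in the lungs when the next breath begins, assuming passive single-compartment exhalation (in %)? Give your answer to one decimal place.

R = (PIP − Pplat)/V̇ = (10.6 − 8.1) / 0.5167 = 2.5/0.5167 = 4.838 cmH2O·s/L.
C = Vt/(Pplat − PEEP) = 480.0 / (8.1 − 1) = 480.0/7.1 = 67.606 mL/cmH2O.
τ = R × C = 4.838 × 0.06761 L/cmH2O = 0.3271 s.
Fraction remaining at end-expiration = e^(−Te/τ) = e^(−0.23/0.3271) = 0.495 → 49.5%.

49.5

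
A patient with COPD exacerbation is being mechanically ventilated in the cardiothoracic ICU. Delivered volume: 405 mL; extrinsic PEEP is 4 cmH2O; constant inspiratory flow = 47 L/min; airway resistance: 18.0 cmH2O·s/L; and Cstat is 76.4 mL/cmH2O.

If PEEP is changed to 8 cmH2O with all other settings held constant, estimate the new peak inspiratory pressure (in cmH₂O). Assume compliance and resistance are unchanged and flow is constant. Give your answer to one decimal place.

27.4

Flow: 47 L/min ÷ 60 = 0.7833 L/s.
PIP = Vt/C + R·V̇ + PEEP (constant-flow equation of motion).
Only the baseline term changes: ΔPIP = ΔPEEP = 8 − 4 = 4.0 cmH2O.
Original PIP = 405/76.4 + 18.0×0.7833 + 4 = 23.4 cmH2O; new PIP = 23.4 + (4.0) = 27.4 cmH2O.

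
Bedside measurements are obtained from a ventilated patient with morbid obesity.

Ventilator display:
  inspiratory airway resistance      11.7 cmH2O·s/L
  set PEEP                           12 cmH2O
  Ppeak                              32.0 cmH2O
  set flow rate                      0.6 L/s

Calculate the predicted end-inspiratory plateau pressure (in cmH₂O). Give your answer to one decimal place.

25.0

Pplat = PIP − Raw × flow = 32.0 − 11.7 × 0.6 = 32.0 − 7.02 = 24.98 cmH2O.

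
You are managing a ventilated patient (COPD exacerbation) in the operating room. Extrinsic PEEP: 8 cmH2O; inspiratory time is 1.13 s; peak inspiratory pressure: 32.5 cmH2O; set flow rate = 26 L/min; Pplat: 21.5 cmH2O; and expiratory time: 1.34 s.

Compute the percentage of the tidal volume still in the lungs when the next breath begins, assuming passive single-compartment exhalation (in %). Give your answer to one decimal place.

Flow: 26 L/min ÷ 60 = 0.4333 L/s.
Vt = flow × Ti = 0.4333 L/s × 1.13 s × 1000 mL/L = 489.63 mL.
R = (PIP − Pplat)/V̇ = (32.5 − 21.5) / 0.4333 = 11.0/0.4333 = 25.387 cmH2O·s/L.
C = Vt/(Pplat − PEEP) = 489.63 / (21.5 − 8) = 489.63/13.5 = 36.269 mL/cmH2O.
τ = R × C = 25.387 × 0.03627 L/cmH2O = 0.9208 s.
Fraction remaining at end-expiration = e^(−Te/τ) = e^(−1.34/0.9208) = 0.2333 → 23.33%.

23.3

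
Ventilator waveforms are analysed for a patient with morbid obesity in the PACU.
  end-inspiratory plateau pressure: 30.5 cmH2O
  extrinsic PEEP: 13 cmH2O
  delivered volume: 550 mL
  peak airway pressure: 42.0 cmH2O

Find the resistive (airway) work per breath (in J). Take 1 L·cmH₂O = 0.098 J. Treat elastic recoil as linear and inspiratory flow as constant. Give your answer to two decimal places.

0.62

With constant inspiratory flow the resistive pressure is constant at PIP − Pplat = 42.0 − 30.5 = 11.5 cmH2O, so resistive work = 11.5 × 0.550 = 6.325 L·cmH2O.
× 0.098 J/(L·cmH2O) → 0.6199 J.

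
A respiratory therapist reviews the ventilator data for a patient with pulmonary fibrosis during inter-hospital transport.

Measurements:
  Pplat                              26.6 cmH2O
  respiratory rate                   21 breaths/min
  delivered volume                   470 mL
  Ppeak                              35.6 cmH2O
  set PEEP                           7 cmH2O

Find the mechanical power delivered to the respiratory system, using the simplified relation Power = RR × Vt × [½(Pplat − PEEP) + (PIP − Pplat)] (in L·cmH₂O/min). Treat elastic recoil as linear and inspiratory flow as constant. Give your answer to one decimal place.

185.6

Per-breath work = Vt × [½(Pplat−PEEP) + (PIP−Pplat)] = 0.470 × [0.5×19.6 + 9.0] = 0.470 × 18.8 = 8.836 L·cmH2O.
Power = 21 × 8.836 = 185.56 L·cmH2O/min.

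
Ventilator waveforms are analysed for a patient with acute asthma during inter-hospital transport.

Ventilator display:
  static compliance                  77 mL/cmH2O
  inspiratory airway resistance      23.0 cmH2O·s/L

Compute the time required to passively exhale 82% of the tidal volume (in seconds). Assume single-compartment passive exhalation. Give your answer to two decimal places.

3.04

τ = R × C = 23.0 × 77 mL/cmH2O = 23.0 × 0.077 L/cmH2O = 1.771 s.
Exhaled fraction f = 1 − e^(−t/τ) → t = −τ·ln(1 − f) = −1.771·ln(0.18) = 3.037 s.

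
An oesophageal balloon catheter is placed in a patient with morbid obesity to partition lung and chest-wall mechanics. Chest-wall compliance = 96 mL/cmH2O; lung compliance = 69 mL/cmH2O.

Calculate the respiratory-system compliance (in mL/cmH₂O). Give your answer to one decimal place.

40.1

Lung and chest wall are elastances in series: 1/Crs = 1/CL + 1/Ccw.
1/Crs = 1/69 + 1/96 = 0.02491.
Crs = 40.145 mL/cmH2O.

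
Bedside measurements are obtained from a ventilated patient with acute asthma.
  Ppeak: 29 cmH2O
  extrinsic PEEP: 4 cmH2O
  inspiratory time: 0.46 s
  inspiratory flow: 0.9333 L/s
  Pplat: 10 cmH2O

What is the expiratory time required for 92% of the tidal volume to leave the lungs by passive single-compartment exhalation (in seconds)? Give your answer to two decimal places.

Vt = flow × Ti = 0.9333 L/s × 0.46 s × 1000 mL/L = 429.32 mL.
R = (PIP − Pplat)/V̇ = (29 − 10) / 0.9333 = 19.0/0.9333 = 20.358 cmH2O·s/L.
C = Vt/(Pplat − PEEP) = 429.32 / (10 − 4) = 429.32/6.0 = 71.553 mL/cmH2O.
τ = R × C = 20.358 × 0.07155 L/cmH2O = 1.457 s.
t = −τ·ln(1 − 0.92) = −1.457·ln(0.08) = 3.68 s.

3.68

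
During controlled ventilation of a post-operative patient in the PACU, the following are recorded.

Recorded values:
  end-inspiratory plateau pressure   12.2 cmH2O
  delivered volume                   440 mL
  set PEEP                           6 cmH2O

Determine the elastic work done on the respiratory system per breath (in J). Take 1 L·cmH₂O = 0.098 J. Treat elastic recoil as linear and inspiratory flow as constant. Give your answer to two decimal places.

0.13

Elastic work ≈ ½ × (Pplat − PEEP) × Vt = 0.5 × (12.2 − 6) × 0.440 L = 0.5 × 6.2 × 0.440 = 1.364 L·cmH2O.
× 0.098 J/(L·cmH2O) → 0.1337 J.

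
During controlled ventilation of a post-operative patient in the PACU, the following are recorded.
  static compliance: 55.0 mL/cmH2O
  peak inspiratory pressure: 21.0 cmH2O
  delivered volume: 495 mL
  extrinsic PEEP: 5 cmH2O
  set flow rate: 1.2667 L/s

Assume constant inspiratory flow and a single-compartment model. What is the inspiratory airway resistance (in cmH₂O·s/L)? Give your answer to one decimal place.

5.5

Equation of motion (constant flow): PIP = Vt/C + R·V̇ + PEEP.
R·V̇ = PIP − Vt/C − PEEP = 21.0 − 495/55.0 − 5 = 21.0 − 9.0 − 5 = 7.0 cmH2O.
R = 7.0 / 1.2667 = 5.526 cmH2O·s/L.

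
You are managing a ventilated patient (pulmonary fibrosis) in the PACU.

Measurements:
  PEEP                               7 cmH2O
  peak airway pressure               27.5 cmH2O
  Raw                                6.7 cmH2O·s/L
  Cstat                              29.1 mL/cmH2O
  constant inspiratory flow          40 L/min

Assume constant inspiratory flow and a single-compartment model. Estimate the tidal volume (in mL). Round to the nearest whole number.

467

Flow: 40 L/min ÷ 60 = 0.6667 L/s.
Equation of motion (constant flow): PIP = Vt/C + R·V̇ + PEEP.
Vt/C = PIP − R·V̇ − PEEP = 27.5 − 4.467 − 7 = 16.033 cmH2O.
Vt = C × 16.033 = 29.1 × 16.033 = 466.56 mL.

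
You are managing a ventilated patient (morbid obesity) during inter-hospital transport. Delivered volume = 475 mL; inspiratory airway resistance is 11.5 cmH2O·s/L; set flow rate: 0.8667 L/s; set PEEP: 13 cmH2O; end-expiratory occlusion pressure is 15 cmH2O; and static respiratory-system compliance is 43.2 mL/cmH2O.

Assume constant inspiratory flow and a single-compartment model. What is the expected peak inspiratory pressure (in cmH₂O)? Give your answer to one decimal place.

Total PEEP = 15 cmH2O (set 13 + intrinsic 2); this is the baseline alveolar pressure.
Equation of motion (constant flow): PIP = Vt/C + R·V̇ + PEEP.
PIP = 475/43.2 + 11.5×0.8667 + 15 = 10.995 + 9.967 + 15 = 35.962 cmH2O.

36.0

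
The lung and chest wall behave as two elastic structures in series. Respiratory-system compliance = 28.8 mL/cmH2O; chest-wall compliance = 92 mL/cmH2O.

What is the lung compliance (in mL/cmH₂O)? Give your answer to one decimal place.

41.9

1/CL = 1/Crs − 1/Ccw.
1/CL = 1/28.8 − 1/92 = 0.02385.
CL = 41.929 mL/cmH2O.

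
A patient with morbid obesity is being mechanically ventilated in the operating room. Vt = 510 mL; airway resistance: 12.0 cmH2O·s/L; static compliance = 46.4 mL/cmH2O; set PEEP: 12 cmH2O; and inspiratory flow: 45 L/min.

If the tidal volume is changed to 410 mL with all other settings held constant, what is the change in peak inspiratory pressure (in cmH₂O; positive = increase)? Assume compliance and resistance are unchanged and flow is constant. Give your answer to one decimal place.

PIP = Vt/C + R·V̇ + PEEP (constant-flow equation of motion).
Only the elastic term changes: ΔPIP = ΔVt / C = (410 − 510) / 46.4 = -2.155 cmH2O.

-2.2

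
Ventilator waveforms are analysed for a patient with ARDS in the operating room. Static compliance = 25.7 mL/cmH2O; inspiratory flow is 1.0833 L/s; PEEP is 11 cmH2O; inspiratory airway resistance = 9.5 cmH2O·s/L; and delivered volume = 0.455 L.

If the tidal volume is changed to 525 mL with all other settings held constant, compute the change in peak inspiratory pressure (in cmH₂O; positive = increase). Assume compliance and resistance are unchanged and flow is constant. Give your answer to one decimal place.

PIP = Vt/C + R·V̇ + PEEP (constant-flow equation of motion).
Only the elastic term changes: ΔPIP = ΔVt / C = (525 − 455) / 25.7 = 2.724 cmH2O.

2.7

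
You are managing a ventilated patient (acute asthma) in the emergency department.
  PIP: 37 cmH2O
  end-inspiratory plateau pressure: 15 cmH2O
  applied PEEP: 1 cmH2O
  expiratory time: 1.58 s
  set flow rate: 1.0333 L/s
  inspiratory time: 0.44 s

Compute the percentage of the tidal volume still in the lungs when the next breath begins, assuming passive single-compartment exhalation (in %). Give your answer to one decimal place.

Vt = flow × Ti = 1.0333 L/s × 0.44 s × 1000 mL/L = 454.65 mL.
R = (PIP − Pplat)/V̇ = (37 − 15) / 1.0333 = 22.0/1.0333 = 21.291 cmH2O·s/L.
C = Vt/(Pplat − PEEP) = 454.65 / (15 − 1) = 454.65/14.0 = 32.475 mL/cmH2O.
τ = R × C = 21.291 × 0.03248 L/cmH2O = 0.6915 s.
Fraction remaining at end-expiration = e^(−Te/τ) = e^(−1.58/0.6915) = 0.1018 → 10.18%.

10.2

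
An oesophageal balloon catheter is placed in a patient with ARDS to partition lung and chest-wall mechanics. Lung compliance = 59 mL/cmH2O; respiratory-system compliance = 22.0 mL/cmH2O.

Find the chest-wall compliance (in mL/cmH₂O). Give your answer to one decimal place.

35.1

1/Ccw = 1/Crs − 1/CL.
1/Ccw = 1/22.0 − 1/59 = 0.02851.
Ccw = 35.075 mL/cmH2O.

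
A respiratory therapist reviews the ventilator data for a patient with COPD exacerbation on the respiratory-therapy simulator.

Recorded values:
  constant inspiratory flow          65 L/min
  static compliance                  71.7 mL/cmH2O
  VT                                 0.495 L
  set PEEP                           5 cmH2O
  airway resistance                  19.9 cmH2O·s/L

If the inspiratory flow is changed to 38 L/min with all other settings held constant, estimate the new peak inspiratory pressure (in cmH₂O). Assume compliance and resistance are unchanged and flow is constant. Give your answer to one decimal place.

Flow: 65 L/min ÷ 60 = 1.0833 L/s.
New flow: 38 L/min ÷ 60 = 0.6333 L/s.
PIP = Vt/C + R·V̇ + PEEP (constant-flow equation of motion).
Only the resistive term changes: ΔPIP = R × ΔV̇ = 19.9 × (0.6333 − 1.0833) = 19.9 × -0.45 = -8.955 cmH2O.
Original PIP = 495/71.7 + 19.9×1.0833 + 5 = 33.461 cmH2O; new PIP = 33.461 + (-8.955) = 24.506 cmH2O.

24.5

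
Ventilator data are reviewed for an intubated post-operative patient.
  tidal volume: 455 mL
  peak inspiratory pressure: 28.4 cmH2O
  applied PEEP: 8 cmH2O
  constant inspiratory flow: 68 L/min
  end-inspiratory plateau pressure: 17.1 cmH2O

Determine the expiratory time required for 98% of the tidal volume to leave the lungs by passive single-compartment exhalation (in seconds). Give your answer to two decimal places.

1.95

Flow: 68 L/min ÷ 60 = 1.1333 L/s.
R = (PIP − Pplat)/V̇ = (28.4 − 17.1) / 1.1333 = 11.3/1.1333 = 9.971 cmH2O·s/L.
C = Vt/(Pplat − PEEP) = 455.0 / (17.1 − 8) = 455.0/9.1 = 50.0 mL/cmH2O.
τ = R × C = 9.971 × 0.05 L/cmH2O = 0.4986 s.
t = −τ·ln(1 − 0.98) = −0.4986·ln(0.02) = 1.951 s.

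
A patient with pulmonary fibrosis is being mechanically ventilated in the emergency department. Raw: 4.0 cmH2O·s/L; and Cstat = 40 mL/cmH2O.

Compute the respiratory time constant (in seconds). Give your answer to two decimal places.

0.16

τ = R × C = 4.0 × 40 mL/cmH2O = 4.0 × 0.040 L/cmH2O = 0.16 s.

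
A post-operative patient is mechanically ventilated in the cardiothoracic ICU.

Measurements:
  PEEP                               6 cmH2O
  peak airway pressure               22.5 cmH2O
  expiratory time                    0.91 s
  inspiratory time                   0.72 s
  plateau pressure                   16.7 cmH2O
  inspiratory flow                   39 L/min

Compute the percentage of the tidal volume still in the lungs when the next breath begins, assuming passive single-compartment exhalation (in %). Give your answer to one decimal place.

9.7

Flow: 39 L/min ÷ 60 = 0.65 L/s.
Vt = flow × Ti = 0.65 L/s × 0.72 s × 1000 mL/L = 468.0 mL.
R = (PIP − Pplat)/V̇ = (22.5 − 16.7) / 0.65 = 5.8/0.65 = 8.923 cmH2O·s/L.
C = Vt/(Pplat − PEEP) = 468.0 / (16.7 − 6) = 468.0/10.7 = 43.738 mL/cmH2O.
τ = R × C = 8.923 × 0.04374 L/cmH2O = 0.3903 s.
Fraction remaining at end-expiration = e^(−Te/τ) = e^(−0.91/0.3903) = 0.09715 → 9.715%.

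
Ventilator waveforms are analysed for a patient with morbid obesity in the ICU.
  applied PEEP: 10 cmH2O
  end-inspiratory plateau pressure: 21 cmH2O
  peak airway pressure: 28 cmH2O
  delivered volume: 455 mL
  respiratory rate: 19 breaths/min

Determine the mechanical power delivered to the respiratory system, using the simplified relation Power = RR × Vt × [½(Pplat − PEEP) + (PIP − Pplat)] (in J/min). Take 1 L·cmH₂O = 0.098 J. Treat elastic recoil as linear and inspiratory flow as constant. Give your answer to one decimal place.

10.6

Per-breath work = Vt × [½(Pplat−PEEP) + (PIP−Pplat)] = 0.455 × [0.5×11.0 + 7.0] = 0.455 × 12.5 = 5.688 L·cmH2O.
Power = 19 × 5.688 = 108.07 L·cmH2O/min.
× 0.098 J/(L·cmH2O) → 10.591 J/min.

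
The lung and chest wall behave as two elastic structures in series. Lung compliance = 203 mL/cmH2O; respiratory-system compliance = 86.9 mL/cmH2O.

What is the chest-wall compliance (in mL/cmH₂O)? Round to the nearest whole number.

1/Ccw = 1/Crs − 1/CL.
1/Ccw = 1/86.9 − 1/203 = 0.006581.
Ccw = 151.95 mL/cmH2O.

152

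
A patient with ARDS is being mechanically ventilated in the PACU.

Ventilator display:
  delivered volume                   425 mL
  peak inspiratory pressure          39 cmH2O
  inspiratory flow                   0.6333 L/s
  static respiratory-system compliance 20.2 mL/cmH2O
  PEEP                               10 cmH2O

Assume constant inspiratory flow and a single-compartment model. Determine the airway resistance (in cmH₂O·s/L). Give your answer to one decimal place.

12.6

Equation of motion (constant flow): PIP = Vt/C + R·V̇ + PEEP.
R·V̇ = PIP − Vt/C − PEEP = 39 − 425/20.2 − 10 = 39 − 21.04 − 10 = 7.96 cmH2O.
R = 7.96 / 0.6333 = 12.569 cmH2O·s/L.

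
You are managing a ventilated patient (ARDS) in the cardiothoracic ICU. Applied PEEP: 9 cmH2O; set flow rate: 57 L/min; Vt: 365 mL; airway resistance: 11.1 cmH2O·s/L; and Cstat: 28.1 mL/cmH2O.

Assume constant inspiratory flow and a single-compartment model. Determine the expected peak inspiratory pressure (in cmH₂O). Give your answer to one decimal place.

Flow: 57 L/min ÷ 60 = 0.95 L/s.
Equation of motion (constant flow): PIP = Vt/C + R·V̇ + PEEP.
PIP = 365/28.1 + 11.1×0.95 + 9 = 12.989 + 10.545 + 9 = 32.534 cmH2O.

32.5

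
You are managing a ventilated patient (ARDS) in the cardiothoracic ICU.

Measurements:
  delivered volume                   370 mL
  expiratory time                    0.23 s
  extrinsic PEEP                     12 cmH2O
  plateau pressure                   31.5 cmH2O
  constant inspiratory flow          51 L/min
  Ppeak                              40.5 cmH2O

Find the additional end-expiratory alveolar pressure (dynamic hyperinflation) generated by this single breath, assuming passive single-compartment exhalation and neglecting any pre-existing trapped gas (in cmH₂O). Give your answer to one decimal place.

6.2

Flow: 51 L/min ÷ 60 = 0.85 L/s.
R = (PIP − Pplat)/V̇ = (40.5 − 31.5) / 0.85 = 9.0/0.85 = 10.588 cmH2O·s/L.
C = Vt/(Pplat − PEEP) = 370.0 / (31.5 − 12) = 370.0/19.5 = 18.974 mL/cmH2O.
τ = R × C = 10.588 × 0.01897 L/cmH2O = 0.2009 s.
Fraction remaining = e^(−Te/τ) = e^(−0.23/0.2009) = 0.3183; trapped volume = 370.0 × 0.3183 = 117.77 mL.
Additional alveolar pressure from trapping ≈ V_trapped / C = 117.77 / 18.974 = 6.207 cmH2O.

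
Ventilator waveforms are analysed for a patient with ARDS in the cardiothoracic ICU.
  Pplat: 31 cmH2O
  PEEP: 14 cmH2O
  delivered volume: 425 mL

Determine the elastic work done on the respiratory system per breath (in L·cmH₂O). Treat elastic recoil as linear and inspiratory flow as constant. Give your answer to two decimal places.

3.61

Elastic work ≈ ½ × (Pplat − PEEP) × Vt = 0.5 × (31 − 14) × 0.425 L = 0.5 × 17.0 × 0.425 = 3.613 L·cmH2O.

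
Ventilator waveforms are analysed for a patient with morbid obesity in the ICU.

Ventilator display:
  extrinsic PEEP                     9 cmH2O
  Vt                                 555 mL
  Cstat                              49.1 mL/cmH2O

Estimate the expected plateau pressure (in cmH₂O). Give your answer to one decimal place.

20.3

Pplat = PEEP + Vt / Cstat = 9 + 555 / 49.1 = 9 + 11.303 = 20.303 cmH2O.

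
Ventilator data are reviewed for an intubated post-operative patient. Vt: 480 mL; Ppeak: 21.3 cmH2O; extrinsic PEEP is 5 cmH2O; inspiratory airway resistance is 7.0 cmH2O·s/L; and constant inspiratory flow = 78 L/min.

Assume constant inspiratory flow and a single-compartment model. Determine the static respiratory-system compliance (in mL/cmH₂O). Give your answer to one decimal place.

Flow: 78 L/min ÷ 60 = 1.3 L/s.
Equation of motion (constant flow): PIP = Vt/C + R·V̇ + PEEP.
Vt/C = PIP − R·V̇ − PEEP = 21.3 − 7.0×1.3 − 5 = 21.3 − 9.1 − 5 = 7.2 cmH2O.
C = Vt / 7.2 = 480 / 7.2 = 66.667 mL/cmH2O.

66.7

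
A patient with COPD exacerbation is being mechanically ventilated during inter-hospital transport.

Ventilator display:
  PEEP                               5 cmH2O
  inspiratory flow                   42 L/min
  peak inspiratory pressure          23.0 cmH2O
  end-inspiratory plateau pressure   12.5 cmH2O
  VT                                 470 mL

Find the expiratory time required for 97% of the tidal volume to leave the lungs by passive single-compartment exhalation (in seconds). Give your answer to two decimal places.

Flow: 42 L/min ÷ 60 = 0.7 L/s.
R = (PIP − Pplat)/V̇ = (23.0 − 12.5) / 0.7 = 10.5/0.7 = 15.0 cmH2O·s/L.
C = Vt/(Pplat − PEEP) = 470.0 / (12.5 − 5) = 470.0/7.5 = 62.667 mL/cmH2O.
τ = R × C = 15.0 × 0.06267 L/cmH2O = 0.9401 s.
t = −τ·ln(1 − 0.97) = −0.9401·ln(0.03) = 3.297 s.

3.30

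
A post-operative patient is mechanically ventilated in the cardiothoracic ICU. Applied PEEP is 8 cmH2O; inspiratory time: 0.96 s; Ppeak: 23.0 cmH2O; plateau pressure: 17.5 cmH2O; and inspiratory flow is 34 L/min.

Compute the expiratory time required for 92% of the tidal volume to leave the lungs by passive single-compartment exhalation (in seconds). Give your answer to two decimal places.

1.40

Flow: 34 L/min ÷ 60 = 0.5667 L/s.
Vt = flow × Ti = 0.5667 L/s × 0.96 s × 1000 mL/L = 544.03 mL.
R = (PIP − Pplat)/V̇ = (23.0 − 17.5) / 0.5667 = 5.5/0.5667 = 9.705 cmH2O·s/L.
C = Vt/(Pplat − PEEP) = 544.03 / (17.5 − 8) = 544.03/9.5 = 57.266 mL/cmH2O.
τ = R × C = 9.705 × 0.05727 L/cmH2O = 0.5558 s.
t = −τ·ln(1 − 0.92) = −0.5558·ln(0.08) = 1.404 s.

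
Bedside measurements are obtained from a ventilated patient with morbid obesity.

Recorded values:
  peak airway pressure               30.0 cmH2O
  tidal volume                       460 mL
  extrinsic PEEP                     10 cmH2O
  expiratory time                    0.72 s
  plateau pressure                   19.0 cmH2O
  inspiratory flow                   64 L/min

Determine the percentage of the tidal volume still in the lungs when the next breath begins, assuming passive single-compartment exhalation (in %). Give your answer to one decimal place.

Flow: 64 L/min ÷ 60 = 1.0667 L/s.
R = (PIP − Pplat)/V̇ = (30.0 − 19.0) / 1.0667 = 11.0/1.0667 = 10.312 cmH2O·s/L.
C = Vt/(Pplat − PEEP) = 460.0 / (19.0 − 10) = 460.0/9.0 = 51.111 mL/cmH2O.
τ = R × C = 10.312 × 0.05111 L/cmH2O = 0.527 s.
Fraction remaining at end-expiration = e^(−Te/τ) = e^(−0.72/0.527) = 0.2551 → 25.51%.

25.5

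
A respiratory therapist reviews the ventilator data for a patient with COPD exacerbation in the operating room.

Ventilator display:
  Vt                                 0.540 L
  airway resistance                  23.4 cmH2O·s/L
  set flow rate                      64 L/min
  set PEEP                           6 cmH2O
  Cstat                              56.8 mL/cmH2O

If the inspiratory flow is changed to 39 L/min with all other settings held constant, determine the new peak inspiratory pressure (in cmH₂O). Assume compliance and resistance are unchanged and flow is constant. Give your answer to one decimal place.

30.7

Flow: 64 L/min ÷ 60 = 1.0667 L/s.
New flow: 39 L/min ÷ 60 = 0.65 L/s.
PIP = Vt/C + R·V̇ + PEEP (constant-flow equation of motion).
Only the resistive term changes: ΔPIP = R × ΔV̇ = 23.4 × (0.65 − 1.0667) = 23.4 × -0.4167 = -9.751 cmH2O.
Original PIP = 540/56.8 + 23.4×1.0667 + 6 = 40.468 cmH2O; new PIP = 40.468 + (-9.751) = 30.717 cmH2O.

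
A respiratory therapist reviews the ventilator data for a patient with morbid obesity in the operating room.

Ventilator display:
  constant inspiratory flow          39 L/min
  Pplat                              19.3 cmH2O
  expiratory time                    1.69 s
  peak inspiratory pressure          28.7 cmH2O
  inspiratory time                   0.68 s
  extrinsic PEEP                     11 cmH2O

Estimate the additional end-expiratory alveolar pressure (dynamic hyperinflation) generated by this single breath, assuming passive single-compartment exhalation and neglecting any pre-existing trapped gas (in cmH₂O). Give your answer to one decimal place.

0.9

Flow: 39 L/min ÷ 60 = 0.65 L/s.
Vt = flow × Ti = 0.65 L/s × 0.68 s × 1000 mL/L = 442.0 mL.
R = (PIP − Pplat)/V̇ = (28.7 − 19.3) / 0.65 = 9.4/0.65 = 14.462 cmH2O·s/L.
C = Vt/(Pplat − PEEP) = 442.0 / (19.3 − 11) = 442.0/8.3 = 53.253 mL/cmH2O.
τ = R × C = 14.462 × 0.05325 L/cmH2O = 0.7701 s.
Fraction remaining = e^(−Te/τ) = e^(−1.69/0.7701) = 0.1114; trapped volume = 442.0 × 0.1114 = 49.239 mL.
Additional alveolar pressure from trapping ≈ V_trapped / C = 49.239 / 53.253 = 0.9246 cmH2O.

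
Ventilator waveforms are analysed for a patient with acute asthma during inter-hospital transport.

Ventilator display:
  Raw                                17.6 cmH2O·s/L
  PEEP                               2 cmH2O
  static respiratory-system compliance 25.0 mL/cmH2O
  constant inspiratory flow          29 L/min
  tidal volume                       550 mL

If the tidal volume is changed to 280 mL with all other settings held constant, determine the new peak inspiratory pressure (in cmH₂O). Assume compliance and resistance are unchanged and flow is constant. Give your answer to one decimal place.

Flow: 29 L/min ÷ 60 = 0.4833 L/s.
PIP = Vt/C + R·V̇ + PEEP (constant-flow equation of motion).
Only the elastic term changes: ΔPIP = ΔVt / C = (280 − 550) / 25.0 = -10.8 cmH2O.
Original PIP = 550/25.0 + 17.6×0.4833 + 2 = 32.506 cmH2O; new PIP = 32.506 + (-10.8) = 21.706 cmH2O.

21.7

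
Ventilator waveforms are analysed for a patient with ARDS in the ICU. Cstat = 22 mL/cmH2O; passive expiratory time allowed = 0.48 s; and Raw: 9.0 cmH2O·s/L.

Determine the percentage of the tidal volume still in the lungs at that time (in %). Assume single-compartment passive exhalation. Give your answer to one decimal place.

τ = R × C = 9.0 × 22 mL/cmH2O = 9.0 × 0.022 L/cmH2O = 0.198 s.
Passive exhalation: V(t)/V₀ = e^(−t/τ) = e^(−0.48/0.198) = 0.08855.
Fraction remaining = 0.08855 → 8.855%.

8.9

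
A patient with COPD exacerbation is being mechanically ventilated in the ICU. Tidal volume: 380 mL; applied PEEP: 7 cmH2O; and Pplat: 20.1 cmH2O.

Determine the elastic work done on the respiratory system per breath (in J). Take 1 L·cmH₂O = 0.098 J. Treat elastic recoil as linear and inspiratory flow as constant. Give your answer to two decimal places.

0.24

Elastic work ≈ ½ × (Pplat − PEEP) × Vt = 0.5 × (20.1 − 7) × 0.380 L = 0.5 × 13.1 × 0.380 = 2.489 L·cmH2O.
× 0.098 J/(L·cmH2O) → 0.2439 J.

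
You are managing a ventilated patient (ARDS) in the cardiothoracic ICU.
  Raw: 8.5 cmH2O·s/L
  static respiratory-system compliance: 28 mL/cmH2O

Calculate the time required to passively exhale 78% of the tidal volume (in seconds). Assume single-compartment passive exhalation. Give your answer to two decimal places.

0.36

τ = R × C = 8.5 × 28 mL/cmH2O = 8.5 × 0.028 L/cmH2O = 0.238 s.
Exhaled fraction f = 1 − e^(−t/τ) → t = −τ·ln(1 − f) = −0.238·ln(0.22) = 0.3604 s.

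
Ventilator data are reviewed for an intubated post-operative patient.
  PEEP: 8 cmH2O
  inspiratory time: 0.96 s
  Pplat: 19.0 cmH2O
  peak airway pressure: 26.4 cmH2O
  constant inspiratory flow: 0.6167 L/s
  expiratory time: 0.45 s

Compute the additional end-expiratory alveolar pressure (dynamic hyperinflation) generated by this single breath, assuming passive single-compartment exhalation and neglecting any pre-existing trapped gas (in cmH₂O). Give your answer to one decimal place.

5.5

Vt = flow × Ti = 0.6167 L/s × 0.96 s × 1000 mL/L = 592.03 mL.
R = (PIP − Pplat)/V̇ = (26.4 − 19.0) / 0.6167 = 7.4/0.6167 = 11.999 cmH2O·s/L.
C = Vt/(Pplat − PEEP) = 592.03 / (19.0 − 8) = 592.03/11.0 = 53.821 mL/cmH2O.
τ = R × C = 11.999 × 0.05382 L/cmH2O = 0.6458 s.
Fraction remaining = e^(−Te/τ) = e^(−0.45/0.6458) = 0.4982; trapped volume = 592.03 × 0.4982 = 294.95 mL.
Additional alveolar pressure from trapping ≈ V_trapped / C = 294.95 / 53.821 = 5.48 cmH2O.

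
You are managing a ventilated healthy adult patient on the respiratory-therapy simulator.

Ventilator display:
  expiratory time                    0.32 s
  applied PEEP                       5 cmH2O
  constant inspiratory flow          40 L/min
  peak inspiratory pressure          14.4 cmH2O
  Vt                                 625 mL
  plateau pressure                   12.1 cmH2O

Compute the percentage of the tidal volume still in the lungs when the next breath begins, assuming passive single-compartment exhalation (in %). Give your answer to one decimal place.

34.9

Flow: 40 L/min ÷ 60 = 0.6667 L/s.
R = (PIP − Pplat)/V̇ = (14.4 − 12.1) / 0.6667 = 2.3/0.6667 = 3.45 cmH2O·s/L.
C = Vt/(Pplat − PEEP) = 625.0 / (12.1 − 5) = 625.0/7.1 = 88.028 mL/cmH2O.
τ = R × C = 3.45 × 0.08803 L/cmH2O = 0.3037 s.
Fraction remaining at end-expiration = e^(−Te/τ) = e^(−0.32/0.3037) = 0.3487 → 34.87%.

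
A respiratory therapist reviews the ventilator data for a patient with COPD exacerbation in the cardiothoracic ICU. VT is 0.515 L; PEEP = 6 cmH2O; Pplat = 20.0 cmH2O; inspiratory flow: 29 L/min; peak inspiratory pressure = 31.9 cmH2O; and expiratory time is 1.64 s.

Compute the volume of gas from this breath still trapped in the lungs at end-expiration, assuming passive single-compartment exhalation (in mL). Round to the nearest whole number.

Flow: 29 L/min ÷ 60 = 0.4833 L/s.
R = (PIP − Pplat)/V̇ = (31.9 − 20.0) / 0.4833 = 11.9/0.4833 = 24.622 cmH2O·s/L.
C = Vt/(Pplat − PEEP) = 515.0 / (20.0 − 6) = 515.0/14.0 = 36.786 mL/cmH2O.
τ = R × C = 24.622 × 0.03679 L/cmH2O = 0.9058 s.
Fraction remaining = e^(−Te/τ) = e^(−1.64/0.9058) = 0.1636.
Trapped volume = 515.0 × 0.1636 = 84.254 mL.

84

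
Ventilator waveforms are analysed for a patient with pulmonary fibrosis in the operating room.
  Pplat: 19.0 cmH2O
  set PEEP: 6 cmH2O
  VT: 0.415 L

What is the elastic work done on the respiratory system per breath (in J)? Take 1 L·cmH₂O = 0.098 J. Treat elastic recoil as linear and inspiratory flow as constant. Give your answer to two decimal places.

Elastic work ≈ ½ × (Pplat − PEEP) × Vt = 0.5 × (19.0 − 6) × 0.415 L = 0.5 × 13.0 × 0.415 = 2.698 L·cmH2O.
× 0.098 J/(L·cmH2O) → 0.2644 J.

0.26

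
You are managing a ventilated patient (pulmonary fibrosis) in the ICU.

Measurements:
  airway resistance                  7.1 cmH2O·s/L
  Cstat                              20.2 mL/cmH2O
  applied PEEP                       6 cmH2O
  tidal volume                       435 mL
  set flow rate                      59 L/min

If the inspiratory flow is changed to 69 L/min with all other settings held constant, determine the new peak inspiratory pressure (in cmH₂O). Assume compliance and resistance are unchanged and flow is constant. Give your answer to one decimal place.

35.7

Flow: 59 L/min ÷ 60 = 0.9833 L/s.
New flow: 69 L/min ÷ 60 = 1.15 L/s.
PIP = Vt/C + R·V̇ + PEEP (constant-flow equation of motion).
Only the resistive term changes: ΔPIP = R × ΔV̇ = 7.1 × (1.15 − 0.9833) = 7.1 × 0.1667 = 1.184 cmH2O.
Original PIP = 435/20.2 + 7.1×0.9833 + 6 = 34.516 cmH2O; new PIP = 34.516 + (1.184) = 35.7 cmH2O.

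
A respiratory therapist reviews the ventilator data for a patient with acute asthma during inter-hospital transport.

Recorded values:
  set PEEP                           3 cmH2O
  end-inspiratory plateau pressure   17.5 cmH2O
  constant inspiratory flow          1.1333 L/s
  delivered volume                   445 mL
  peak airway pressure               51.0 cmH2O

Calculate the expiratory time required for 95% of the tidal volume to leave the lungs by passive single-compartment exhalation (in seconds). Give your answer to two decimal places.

2.72

R = (PIP − Pplat)/V̇ = (51.0 − 17.5) / 1.1333 = 33.5/1.1333 = 29.56 cmH2O·s/L.
C = Vt/(Pplat − PEEP) = 445.0 / (17.5 − 3) = 445.0/14.5 = 30.69 mL/cmH2O.
τ = R × C = 29.56 × 0.03069 L/cmH2O = 0.9072 s.
t = −τ·ln(1 − 0.95) = −0.9072·ln(0.05) = 2.718 s.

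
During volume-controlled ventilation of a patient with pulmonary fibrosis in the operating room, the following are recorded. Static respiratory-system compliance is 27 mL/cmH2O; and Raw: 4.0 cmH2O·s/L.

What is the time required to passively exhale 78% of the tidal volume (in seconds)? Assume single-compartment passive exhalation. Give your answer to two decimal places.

τ = R × C = 4.0 × 27 mL/cmH2O = 4.0 × 0.027 L/cmH2O = 0.108 s.
Exhaled fraction f = 1 − e^(−t/τ) → t = −τ·ln(1 − f) = −0.108·ln(0.22) = 0.1635 s.

0.16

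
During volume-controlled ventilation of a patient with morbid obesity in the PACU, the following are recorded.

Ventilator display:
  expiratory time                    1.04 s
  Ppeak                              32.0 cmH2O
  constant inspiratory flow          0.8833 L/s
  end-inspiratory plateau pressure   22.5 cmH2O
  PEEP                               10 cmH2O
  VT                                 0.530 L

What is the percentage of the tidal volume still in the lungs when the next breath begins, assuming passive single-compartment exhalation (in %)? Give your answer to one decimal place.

10.2

R = (PIP − Pplat)/V̇ = (32.0 − 22.5) / 0.8833 = 9.5/0.8833 = 10.755 cmH2O·s/L.
C = Vt/(Pplat − PEEP) = 530.0 / (22.5 − 10) = 530.0/12.5 = 42.4 mL/cmH2O.
τ = R × C = 10.755 × 0.0424 L/cmH2O = 0.456 s.
Fraction remaining at end-expiration = e^(−Te/τ) = e^(−1.04/0.456) = 0.1022 → 10.22%.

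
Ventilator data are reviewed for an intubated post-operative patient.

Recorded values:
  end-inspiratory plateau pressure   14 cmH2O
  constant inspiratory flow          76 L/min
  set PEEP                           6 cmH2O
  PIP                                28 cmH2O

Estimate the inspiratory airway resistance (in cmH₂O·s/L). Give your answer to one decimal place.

11.1

Flow: 76 L/min ÷ 60 = 1.2667 L/s.
Raw = (PIP − Pplat) / flow = (28 − 14) / 1.2667 = 14.0 / 1.2667 = 11.052 cmH2O·s/L.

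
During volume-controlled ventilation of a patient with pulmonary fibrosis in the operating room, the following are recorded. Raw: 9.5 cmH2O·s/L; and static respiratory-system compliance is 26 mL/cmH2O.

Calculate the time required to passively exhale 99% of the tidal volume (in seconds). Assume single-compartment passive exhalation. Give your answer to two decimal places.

1.14

τ = R × C = 9.5 × 26 mL/cmH2O = 9.5 × 0.026 L/cmH2O = 0.247 s.
Exhaled fraction f = 1 − e^(−t/τ) → t = −τ·ln(1 − f) = −0.247·ln(0.01) = 1.137 s.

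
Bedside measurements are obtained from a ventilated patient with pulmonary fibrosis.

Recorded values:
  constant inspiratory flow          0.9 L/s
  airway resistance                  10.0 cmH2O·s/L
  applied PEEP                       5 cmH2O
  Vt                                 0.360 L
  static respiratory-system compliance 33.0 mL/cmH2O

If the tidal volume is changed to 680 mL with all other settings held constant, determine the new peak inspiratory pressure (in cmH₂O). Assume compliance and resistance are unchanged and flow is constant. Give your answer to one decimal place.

34.6

PIP = Vt/C + R·V̇ + PEEP (constant-flow equation of motion).
Only the elastic term changes: ΔPIP = ΔVt / C = (680 − 360) / 33.0 = 9.697 cmH2O.
Original PIP = 360/33.0 + 10.0×0.9 + 5 = 24.909 cmH2O; new PIP = 24.909 + (9.697) = 34.606 cmH2O.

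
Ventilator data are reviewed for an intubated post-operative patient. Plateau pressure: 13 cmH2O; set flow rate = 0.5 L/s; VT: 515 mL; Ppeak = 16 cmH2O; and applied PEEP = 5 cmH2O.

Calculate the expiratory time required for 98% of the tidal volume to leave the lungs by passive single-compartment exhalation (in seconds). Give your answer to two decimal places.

1.51

R = (PIP − Pplat)/V̇ = (16 − 13) / 0.5 = 3.0/0.5 = 6.0 cmH2O·s/L.
C = Vt/(Pplat − PEEP) = 515.0 / (13 − 5) = 515.0/8.0 = 64.375 mL/cmH2O.
τ = R × C = 6.0 × 0.06438 L/cmH2O = 0.3863 s.
t = −τ·ln(1 − 0.98) = −0.3863·ln(0.02) = 1.511 s.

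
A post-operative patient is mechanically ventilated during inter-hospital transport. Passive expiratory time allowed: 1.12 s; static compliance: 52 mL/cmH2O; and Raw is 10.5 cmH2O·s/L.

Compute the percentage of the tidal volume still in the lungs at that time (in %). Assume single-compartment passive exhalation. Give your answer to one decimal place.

12.9

τ = R × C = 10.5 × 52 mL/cmH2O = 10.5 × 0.052 L/cmH2O = 0.546 s.
Passive exhalation: V(t)/V₀ = e^(−t/τ) = e^(−1.12/0.546) = 0.1286.
Fraction remaining = 0.1286 → 12.86%.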